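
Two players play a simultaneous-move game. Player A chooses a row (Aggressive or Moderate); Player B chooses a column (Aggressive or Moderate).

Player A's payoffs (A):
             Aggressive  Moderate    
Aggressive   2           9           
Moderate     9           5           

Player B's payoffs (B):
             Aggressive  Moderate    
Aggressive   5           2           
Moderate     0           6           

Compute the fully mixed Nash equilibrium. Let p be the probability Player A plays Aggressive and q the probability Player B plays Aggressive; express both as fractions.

p = 2/3, q = 4/11

In a mixed NE each player is indifferent between their pure strategies, so the opponent's mix sets the indifference.
Player B indifferent between Aggressive and Moderate: p·5 + (1−p)·0 = p·2 + (1−p)·6 ⟹ 0 + 5p = 6 + (-4)p ⟹ p = 2/3.
Player A indifferent between Aggressive and Moderate: q·2 + (1−q)·9 = q·9 + (1−q)·5 ⟹ 9 + (-7)q = 5 + 4q ⟹ q = 4/11.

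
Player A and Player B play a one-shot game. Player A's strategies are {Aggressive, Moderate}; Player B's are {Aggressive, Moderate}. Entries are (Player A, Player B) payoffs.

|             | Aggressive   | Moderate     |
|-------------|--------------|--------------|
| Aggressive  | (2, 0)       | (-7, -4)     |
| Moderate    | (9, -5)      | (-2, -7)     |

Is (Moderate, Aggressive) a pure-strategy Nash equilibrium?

Yes

Holding Player B at Aggressive: Player A gets 9 from Moderate, versus 2 from Aggressive. No profitable deviation for Player A.
Holding Player A at Moderate: Player B gets -5 from Aggressive, versus -7 from Moderate. No profitable deviation for Player B either.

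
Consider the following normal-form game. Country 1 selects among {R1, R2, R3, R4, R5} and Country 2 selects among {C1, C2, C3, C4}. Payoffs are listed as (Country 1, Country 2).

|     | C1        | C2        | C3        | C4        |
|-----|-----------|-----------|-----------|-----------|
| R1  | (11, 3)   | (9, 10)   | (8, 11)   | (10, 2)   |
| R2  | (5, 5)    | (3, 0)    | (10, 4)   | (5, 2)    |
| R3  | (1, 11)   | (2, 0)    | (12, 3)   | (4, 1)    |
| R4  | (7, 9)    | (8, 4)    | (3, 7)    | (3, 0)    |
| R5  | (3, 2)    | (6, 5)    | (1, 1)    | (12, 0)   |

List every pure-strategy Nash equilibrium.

A profile is a Nash equilibrium when each player is best-responding to the other.
Country 1's best responses — vs C1: R1 (payoff 11); vs C2: R1 (payoff 9); vs C3: R3 (payoff 12); vs C4: R5 (payoff 12).
Country 2's best responses — vs R1: C3 (payoff 11); vs R2: C1 (payoff 5); vs R3: C1 (payoff 11); vs R4: C1 (payoff 9); vs R5: C2 (payoff 5).
No cell has both players best-responding. For instance, Country 1's best reply to C2 is R1, but against R1 Country 2 prefers C3 over C2.

No pure-strategy Nash equilibrium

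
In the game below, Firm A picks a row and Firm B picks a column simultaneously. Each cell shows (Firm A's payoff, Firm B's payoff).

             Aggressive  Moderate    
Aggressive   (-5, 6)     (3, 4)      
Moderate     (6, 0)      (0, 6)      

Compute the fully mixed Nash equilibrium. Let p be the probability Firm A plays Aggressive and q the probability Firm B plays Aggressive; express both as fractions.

Each player's mixing probability is pinned down by making the *other* player indifferent.
Firm B indifferent between Aggressive and Moderate: p·6 + (1−p)·0 = p·4 + (1−p)·6 ⟹ 0 + 6p = 6 + (-2)p ⟹ p = 3/4.
Firm A indifferent between Aggressive and Moderate: q·(-5) + (1−q)·3 = q·6 + (1−q)·0 ⟹ 3 + (-8)q = 0 + 6q ⟹ q = 3/14.

p = 3/4, q = 3/14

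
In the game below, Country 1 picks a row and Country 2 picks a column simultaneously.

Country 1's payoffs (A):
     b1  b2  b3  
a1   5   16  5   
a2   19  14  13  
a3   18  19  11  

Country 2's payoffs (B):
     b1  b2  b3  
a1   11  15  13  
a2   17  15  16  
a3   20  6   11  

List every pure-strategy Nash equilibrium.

(a2, b1)

Find each player's best response to every opponent strategy; NE are the intersections.
Country 1's best responses — vs b1: a2 (payoff 19); vs b2: a3 (payoff 19); vs b3: a2 (payoff 13).
Country 2's best responses — vs a1: b2 (payoff 15); vs a2: b1 (payoff 17); vs a3: b1 (payoff 20).
The only mutual best response is (a2, b1); neither player gains by switching there.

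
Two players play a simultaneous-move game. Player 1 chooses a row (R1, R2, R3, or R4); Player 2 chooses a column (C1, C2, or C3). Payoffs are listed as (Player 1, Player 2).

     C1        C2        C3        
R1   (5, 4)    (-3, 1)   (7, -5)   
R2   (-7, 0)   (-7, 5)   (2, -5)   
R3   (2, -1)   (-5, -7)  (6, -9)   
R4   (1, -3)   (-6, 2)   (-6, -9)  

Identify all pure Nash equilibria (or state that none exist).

Check mutual best responses: a cell is a NE iff neither player can gain by unilaterally deviating.
Player 1's best responses — vs C1: R1 (payoff 5); vs C2: R1 (payoff -3); vs C3: R1 (payoff 7).
Player 2's best responses — vs R1: C1 (payoff 4); vs R2: C2 (payoff 5); vs R3: C1 (payoff -1); vs R4: C2 (payoff 2).
The only mutual best response is (R1, C1); neither player gains by switching there.

(R1, C1)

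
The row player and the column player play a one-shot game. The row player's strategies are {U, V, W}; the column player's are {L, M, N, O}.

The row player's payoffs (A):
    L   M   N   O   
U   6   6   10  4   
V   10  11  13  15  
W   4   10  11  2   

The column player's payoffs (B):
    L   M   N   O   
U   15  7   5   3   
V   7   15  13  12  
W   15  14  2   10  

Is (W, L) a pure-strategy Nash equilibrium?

No

Holding the column player at L: the row player gets 4 from W but could get 10 by switching to V. The row player has a profitable deviation.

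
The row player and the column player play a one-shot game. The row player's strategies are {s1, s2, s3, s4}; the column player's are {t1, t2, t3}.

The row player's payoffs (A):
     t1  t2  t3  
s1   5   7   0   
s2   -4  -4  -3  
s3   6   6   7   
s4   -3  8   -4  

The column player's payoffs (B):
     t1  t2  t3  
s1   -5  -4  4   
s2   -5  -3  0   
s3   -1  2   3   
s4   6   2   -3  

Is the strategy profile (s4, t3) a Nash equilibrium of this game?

Holding the column player at t3: the row player gets -4 from s4 but could get 7 by switching to s3. The row player has a profitable deviation.

No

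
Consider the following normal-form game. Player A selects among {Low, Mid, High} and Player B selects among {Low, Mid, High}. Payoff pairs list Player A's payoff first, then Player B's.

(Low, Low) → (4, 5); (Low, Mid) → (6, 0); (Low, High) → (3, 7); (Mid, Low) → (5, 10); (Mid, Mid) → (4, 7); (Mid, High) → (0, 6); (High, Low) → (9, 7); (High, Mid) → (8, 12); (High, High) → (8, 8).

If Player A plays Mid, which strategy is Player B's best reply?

With Player A fixed at Mid, Player B's payoffs are: Low → 10, Mid → 7, High → 6.
The maximum is 10, achieved by Low.

Low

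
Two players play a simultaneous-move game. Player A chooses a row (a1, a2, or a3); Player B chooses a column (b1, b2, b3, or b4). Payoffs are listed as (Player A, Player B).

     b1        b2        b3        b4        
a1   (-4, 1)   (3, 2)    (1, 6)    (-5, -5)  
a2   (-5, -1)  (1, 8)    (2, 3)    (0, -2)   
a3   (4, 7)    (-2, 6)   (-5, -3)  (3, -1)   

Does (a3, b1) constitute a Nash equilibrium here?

Holding Player B at b1: Player A gets 4 from a3, versus -4 from a1, -5 from a2. No profitable deviation for Player A.
Holding Player A at a3: Player B gets 7 from b1, versus 6 from b2, -3 from b3, -1 from b4. No profitable deviation for Player B either.

Yes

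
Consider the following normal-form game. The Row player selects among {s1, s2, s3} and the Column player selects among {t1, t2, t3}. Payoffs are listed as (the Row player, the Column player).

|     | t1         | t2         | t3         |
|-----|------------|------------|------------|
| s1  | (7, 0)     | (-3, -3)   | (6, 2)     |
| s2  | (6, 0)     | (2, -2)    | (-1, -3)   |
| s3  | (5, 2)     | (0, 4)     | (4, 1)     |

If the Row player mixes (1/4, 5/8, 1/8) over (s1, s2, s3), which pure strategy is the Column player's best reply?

t1

Compute the Column player's expected payoff from each pure strategy against the given mix.
t1: (1/4)·0 + (5/8)·0 + (1/8)·2 = 1/4
t2: (1/4)·(-3) + (5/8)·(-2) + (1/8)·4 = -3/2
t3: (1/4)·2 + (5/8)·(-3) + (1/8)·1 = -5/4
Highest expected payoff is 1/4, from t1.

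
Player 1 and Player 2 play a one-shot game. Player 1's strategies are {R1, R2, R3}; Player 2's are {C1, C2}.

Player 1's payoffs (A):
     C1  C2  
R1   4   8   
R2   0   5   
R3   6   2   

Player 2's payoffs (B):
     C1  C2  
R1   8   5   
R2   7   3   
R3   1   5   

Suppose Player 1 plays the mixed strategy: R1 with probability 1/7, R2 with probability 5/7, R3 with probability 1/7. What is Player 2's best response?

Player 2's best reply maximizes expected payoff against the mix.
C1: (1/7)·8 + (5/7)·7 + (1/7)·1 = 44/7
C2: (1/7)·5 + (5/7)·3 + (1/7)·5 = 25/7
Highest expected payoff is 44/7, from C1.

C1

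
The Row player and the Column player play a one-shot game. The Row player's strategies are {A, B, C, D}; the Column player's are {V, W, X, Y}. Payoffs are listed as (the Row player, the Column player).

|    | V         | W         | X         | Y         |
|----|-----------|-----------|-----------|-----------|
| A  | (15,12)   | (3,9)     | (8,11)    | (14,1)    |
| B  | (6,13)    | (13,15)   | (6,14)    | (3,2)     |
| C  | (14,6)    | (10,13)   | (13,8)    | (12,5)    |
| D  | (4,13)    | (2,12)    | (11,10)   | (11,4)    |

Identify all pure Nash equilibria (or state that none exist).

(A, V) and (B, W)

A profile is a Nash equilibrium when each player is best-responding to the other.
The Row player's best responses — vs V: A (payoff 15); vs W: B (payoff 13); vs X: C (payoff 13); vs Y: A (payoff 14).
The Column player's best responses — vs A: V (payoff 12); vs B: W (payoff 15); vs C: W (payoff 13); vs D: V (payoff 13).
Mutual best responses occur at (A, V) and (B, W); at each, neither player gains by switching.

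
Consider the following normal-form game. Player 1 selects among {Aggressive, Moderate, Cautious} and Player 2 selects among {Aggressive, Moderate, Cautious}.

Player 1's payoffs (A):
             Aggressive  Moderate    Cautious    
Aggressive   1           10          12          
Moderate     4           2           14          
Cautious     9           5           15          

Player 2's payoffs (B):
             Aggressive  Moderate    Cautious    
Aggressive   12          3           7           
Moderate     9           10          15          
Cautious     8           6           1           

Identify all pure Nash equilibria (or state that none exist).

Find each player's best response to every opponent strategy; NE are the intersections.
Player 1's best responses — vs Aggressive: Cautious (payoff 9); vs Moderate: Aggressive (payoff 10); vs Cautious: Cautious (payoff 15).
Player 2's best responses — vs Aggressive: Aggressive (payoff 12); vs Moderate: Cautious (payoff 15); vs Cautious: Aggressive (payoff 8).
The only mutual best response is (Cautious, Aggressive); neither player gains by switching there.

(Cautious, Aggressive)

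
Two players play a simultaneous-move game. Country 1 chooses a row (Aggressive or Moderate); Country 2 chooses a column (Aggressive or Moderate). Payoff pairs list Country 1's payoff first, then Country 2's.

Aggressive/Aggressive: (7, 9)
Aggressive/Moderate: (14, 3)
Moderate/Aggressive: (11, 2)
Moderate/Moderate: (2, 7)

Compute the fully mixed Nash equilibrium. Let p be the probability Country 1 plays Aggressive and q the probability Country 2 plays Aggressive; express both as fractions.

Each player's mixing probability is pinned down by making the *other* player indifferent.
Country 2 indifferent between Aggressive and Moderate: p·9 + (1−p)·2 = p·3 + (1−p)·7 ⟹ 2 + 7p = 7 + (-4)p ⟹ p = 5/11.
Country 1 indifferent between Aggressive and Moderate: q·7 + (1−q)·14 = q·11 + (1−q)·2 ⟹ 14 + (-7)q = 2 + 9q ⟹ q = 3/4.

p = 5/11, q = 3/4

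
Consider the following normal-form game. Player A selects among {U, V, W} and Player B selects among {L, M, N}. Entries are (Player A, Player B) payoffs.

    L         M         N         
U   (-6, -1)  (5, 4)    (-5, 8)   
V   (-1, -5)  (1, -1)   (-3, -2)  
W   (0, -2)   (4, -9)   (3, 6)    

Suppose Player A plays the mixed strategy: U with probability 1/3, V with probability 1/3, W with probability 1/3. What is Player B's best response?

N

Compute Player B's expected payoff from each pure strategy against the given mix.
L: (1/3)·(-1) + (1/3)·(-5) + (1/3)·(-2) = -8/3
M: (1/3)·4 + (1/3)·(-1) + (1/3)·(-9) = -2
N: (1/3)·8 + (1/3)·(-2) + (1/3)·6 = 4
Highest expected payoff is 4, from N.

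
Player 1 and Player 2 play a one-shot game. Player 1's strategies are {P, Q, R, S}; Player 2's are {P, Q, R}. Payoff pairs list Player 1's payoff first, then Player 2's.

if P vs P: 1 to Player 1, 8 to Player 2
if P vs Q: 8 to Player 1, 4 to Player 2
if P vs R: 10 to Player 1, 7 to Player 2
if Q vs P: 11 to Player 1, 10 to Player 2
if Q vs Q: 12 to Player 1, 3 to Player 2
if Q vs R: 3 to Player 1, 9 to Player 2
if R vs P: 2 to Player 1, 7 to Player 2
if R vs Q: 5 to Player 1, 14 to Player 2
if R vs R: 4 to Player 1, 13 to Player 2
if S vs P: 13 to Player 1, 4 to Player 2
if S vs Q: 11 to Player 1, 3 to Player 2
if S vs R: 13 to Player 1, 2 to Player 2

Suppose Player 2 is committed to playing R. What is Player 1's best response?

S

With Player 2 fixed at R, Player 1's payoffs are: P → 10, Q → 3, R → 4, S → 13.
The maximum is 13, achieved by S.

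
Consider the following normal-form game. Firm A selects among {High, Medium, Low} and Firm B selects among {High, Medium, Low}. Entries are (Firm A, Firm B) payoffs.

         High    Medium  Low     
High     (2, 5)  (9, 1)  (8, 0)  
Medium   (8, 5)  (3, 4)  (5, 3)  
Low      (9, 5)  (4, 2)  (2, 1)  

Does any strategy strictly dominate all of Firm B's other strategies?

A strategy is strictly dominant if it gives Firm B a strictly higher payoff than every other strategy, against every choice by the opponent.
High strictly dominates: vs High: 5 > each of {1, 0}; vs Medium: 5 > each of {4, 3}; vs Low: 5 > each of {2, 1}.

High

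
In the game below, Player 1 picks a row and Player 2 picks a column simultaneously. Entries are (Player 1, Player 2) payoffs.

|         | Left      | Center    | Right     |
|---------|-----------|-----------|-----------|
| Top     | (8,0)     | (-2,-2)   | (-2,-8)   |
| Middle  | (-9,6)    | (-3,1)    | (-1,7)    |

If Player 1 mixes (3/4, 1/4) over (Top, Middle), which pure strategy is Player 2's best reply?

Player 2's best reply maximizes expected payoff against the mix.
Left: (3/4)·0 + (1/4)·6 = 3/2
Center: (3/4)·(-2) + (1/4)·1 = -5/4
Right: (3/4)·(-8) + (1/4)·7 = -17/4
Highest expected payoff is 3/2, from Left.

Left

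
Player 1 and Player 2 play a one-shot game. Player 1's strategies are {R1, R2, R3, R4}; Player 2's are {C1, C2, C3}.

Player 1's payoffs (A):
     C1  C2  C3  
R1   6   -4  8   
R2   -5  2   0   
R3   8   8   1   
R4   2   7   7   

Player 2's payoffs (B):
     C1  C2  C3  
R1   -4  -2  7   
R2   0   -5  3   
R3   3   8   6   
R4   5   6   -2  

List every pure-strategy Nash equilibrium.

(R1, C3) and (R3, C2)

Find each player's best response to every opponent strategy; NE are the intersections.
Player 1's best responses — vs C1: R3 (payoff 8); vs C2: R3 (payoff 8); vs C3: R1 (payoff 8).
Player 2's best responses — vs R1: C3 (payoff 7); vs R2: C3 (payoff 3); vs R3: C2 (payoff 8); vs R4: C2 (payoff 6).
Mutual best responses occur at (R1, C3) and (R3, C2); at each, neither player gains by switching.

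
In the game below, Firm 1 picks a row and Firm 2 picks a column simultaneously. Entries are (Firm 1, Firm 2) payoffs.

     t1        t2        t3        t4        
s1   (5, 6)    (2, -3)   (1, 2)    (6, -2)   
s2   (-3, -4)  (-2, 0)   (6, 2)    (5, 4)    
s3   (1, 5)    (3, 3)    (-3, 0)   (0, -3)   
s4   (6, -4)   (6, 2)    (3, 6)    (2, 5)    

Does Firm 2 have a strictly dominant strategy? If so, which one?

Check whether one of Firm 2's strategies beats all alternatives regardless of what the opponent does.
t1 is not dominant: against s2, t2 gives 0 > -4.
t2 is not dominant: against s1, t1 gives 6 > -3.
t3 is not dominant: against s1, t1 gives 6 > 2.
t4 is not dominant: against s1, t1 gives 6 > -2.
No single strategy is best against every opponent action.

None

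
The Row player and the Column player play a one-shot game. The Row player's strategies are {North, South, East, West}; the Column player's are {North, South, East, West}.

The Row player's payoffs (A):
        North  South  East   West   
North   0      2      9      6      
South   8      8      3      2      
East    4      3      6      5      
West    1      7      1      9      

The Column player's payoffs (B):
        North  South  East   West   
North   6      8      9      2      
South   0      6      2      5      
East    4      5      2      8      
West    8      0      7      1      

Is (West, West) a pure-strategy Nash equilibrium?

Holding the Column player at West: the Row player gets 9 from West, versus 6 from North, 2 from South, 5 from East. No profitable deviation for the Row player.
Holding the Row player at West: the Column player gets 1 from West but could get 8 by switching to North. The Column player has a profitable deviation.

No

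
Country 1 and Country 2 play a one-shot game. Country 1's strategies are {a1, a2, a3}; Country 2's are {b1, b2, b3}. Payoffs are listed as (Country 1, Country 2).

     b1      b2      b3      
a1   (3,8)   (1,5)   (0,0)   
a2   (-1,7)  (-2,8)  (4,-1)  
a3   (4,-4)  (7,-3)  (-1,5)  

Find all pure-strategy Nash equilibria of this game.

A profile is a Nash equilibrium when each player is best-responding to the other.
Country 1's best responses — vs b1: a3 (payoff 4); vs b2: a3 (payoff 7); vs b3: a2 (payoff 4).
Country 2's best responses — vs a1: b1 (payoff 8); vs a2: b2 (payoff 8); vs a3: b3 (payoff 5).
No cell has both players best-responding. For instance, Country 1's best reply to b2 is a3, but against a3 Country 2 prefers b3 over b2.

No pure-strategy Nash equilibrium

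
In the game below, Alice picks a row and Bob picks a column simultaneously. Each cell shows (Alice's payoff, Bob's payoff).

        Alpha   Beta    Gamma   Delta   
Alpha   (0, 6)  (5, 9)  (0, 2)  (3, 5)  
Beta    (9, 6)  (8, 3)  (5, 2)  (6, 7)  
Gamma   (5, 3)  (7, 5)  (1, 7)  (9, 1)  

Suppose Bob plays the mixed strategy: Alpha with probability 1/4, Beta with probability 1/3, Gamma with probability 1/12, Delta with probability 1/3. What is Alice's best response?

Beta

Compute Alice's expected payoff from each pure strategy against the given mix.
Alpha: (1/4)·0 + (1/3)·5 + (1/12)·0 + (1/3)·3 = 8/3
Beta: (1/4)·9 + (1/3)·8 + (1/12)·5 + (1/3)·6 = 22/3
Gamma: (1/4)·5 + (1/3)·7 + (1/12)·1 + (1/3)·9 = 20/3
Highest expected payoff is 22/3, from Beta.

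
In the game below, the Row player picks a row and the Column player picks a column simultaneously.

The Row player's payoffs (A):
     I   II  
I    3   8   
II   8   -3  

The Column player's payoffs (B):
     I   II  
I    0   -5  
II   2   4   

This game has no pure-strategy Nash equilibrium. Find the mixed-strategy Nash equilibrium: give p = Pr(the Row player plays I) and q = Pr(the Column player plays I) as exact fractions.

p = 2/7, q = 11/16

Each player's mixing probability is pinned down by making the *other* player indifferent.
The Column player indifferent between I and II: p·0 + (1−p)·2 = p·(-5) + (1−p)·4 ⟹ 2 + (-2)p = 4 + (-9)p ⟹ p = 2/7.
The Row player indifferent between I and II: q·3 + (1−q)·8 = q·8 + (1−q)·(-3) ⟹ 8 + (-5)q = (-3) + 11q ⟹ q = 11/16.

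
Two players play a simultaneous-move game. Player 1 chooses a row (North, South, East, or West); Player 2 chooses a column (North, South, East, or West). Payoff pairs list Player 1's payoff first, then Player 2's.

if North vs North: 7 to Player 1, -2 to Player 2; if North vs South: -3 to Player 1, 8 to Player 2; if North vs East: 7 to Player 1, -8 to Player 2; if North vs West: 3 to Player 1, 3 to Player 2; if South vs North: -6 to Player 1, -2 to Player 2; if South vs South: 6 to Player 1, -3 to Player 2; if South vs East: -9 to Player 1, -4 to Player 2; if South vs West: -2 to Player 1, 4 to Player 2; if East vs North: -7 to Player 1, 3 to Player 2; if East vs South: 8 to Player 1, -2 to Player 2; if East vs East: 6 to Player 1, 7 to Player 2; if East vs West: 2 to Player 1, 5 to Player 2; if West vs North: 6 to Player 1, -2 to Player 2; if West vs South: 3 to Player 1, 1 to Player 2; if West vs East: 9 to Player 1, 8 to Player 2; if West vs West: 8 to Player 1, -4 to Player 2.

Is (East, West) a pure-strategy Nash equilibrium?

No

Holding Player 2 at West: Player 1 gets 2 from East but could get 8 by switching to West. Player 1 has a profitable deviation.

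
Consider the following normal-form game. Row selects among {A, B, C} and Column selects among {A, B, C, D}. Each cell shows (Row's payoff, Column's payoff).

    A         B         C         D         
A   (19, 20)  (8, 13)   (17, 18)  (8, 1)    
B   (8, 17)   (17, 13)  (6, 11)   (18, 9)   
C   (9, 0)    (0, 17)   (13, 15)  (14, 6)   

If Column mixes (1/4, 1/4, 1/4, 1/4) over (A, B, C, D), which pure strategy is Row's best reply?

Compute Row's expected payoff from each pure strategy against the given mix.
A: (1/4)·19 + (1/4)·8 + (1/4)·17 + (1/4)·8 = 13
B: (1/4)·8 + (1/4)·17 + (1/4)·6 + (1/4)·18 = 49/4
C: (1/4)·9 + (1/4)·0 + (1/4)·13 + (1/4)·14 = 9
Highest expected payoff is 13, from A.

A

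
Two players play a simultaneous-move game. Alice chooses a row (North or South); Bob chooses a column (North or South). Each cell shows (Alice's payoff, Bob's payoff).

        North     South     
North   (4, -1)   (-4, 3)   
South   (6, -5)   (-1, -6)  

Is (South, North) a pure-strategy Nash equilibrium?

Yes

Holding Bob at North: Alice gets 6 from South, versus 4 from North. No profitable deviation for Alice.
Holding Alice at South: Bob gets -5 from North, versus -6 from South. No profitable deviation for Bob either.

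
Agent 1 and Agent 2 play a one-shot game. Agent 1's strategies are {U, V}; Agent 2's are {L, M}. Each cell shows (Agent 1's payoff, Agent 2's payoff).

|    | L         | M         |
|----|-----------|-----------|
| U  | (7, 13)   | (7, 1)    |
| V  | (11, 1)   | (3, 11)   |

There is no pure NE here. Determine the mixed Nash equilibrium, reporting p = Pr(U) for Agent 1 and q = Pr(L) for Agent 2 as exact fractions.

p = 5/11, q = 1/2

Each player's mixing probability is pinned down by making the *other* player indifferent.
Agent 2 indifferent between L and M: p·13 + (1−p)·1 = p·1 + (1−p)·11 ⟹ 1 + 12p = 11 + (-10)p ⟹ p = 5/11.
Agent 1 indifferent between U and V: q·7 + (1−q)·7 = q·11 + (1−q)·3 ⟹ 7 + 0q = 3 + 8q ⟹ q = 1/2.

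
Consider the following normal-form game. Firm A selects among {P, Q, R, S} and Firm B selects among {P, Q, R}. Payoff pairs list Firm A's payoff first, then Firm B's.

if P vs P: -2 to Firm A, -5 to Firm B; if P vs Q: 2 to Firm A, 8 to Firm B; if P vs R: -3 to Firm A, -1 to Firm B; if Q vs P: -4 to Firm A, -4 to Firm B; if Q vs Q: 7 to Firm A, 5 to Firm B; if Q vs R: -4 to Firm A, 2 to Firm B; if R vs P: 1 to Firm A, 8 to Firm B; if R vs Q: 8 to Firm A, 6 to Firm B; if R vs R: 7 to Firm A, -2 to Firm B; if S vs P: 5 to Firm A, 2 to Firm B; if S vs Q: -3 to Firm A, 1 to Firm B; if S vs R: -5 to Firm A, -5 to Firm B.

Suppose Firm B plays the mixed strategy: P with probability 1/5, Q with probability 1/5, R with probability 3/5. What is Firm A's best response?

Compute Firm A's expected payoff from each pure strategy against the given mix.
P: (1/5)·(-2) + (1/5)·2 + (3/5)·(-3) = -9/5
Q: (1/5)·(-4) + (1/5)·7 + (3/5)·(-4) = -9/5
R: (1/5)·1 + (1/5)·8 + (3/5)·7 = 6
S: (1/5)·5 + (1/5)·(-3) + (3/5)·(-5) = -13/5
Highest expected payoff is 6, from R.

R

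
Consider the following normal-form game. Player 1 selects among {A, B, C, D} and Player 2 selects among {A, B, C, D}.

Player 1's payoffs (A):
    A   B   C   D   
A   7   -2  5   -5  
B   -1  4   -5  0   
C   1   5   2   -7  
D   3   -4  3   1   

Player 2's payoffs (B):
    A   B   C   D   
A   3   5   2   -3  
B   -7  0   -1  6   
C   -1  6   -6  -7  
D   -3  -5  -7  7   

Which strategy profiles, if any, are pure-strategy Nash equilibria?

A profile is a Nash equilibrium when each player is best-responding to the other.
Player 1's best responses — vs A: A (payoff 7); vs B: C (payoff 5); vs C: A (payoff 5); vs D: D (payoff 1).
Player 2's best responses — vs A: B (payoff 5); vs B: D (payoff 6); vs C: B (payoff 6); vs D: D (payoff 7).
Mutual best responses occur at (C, B) and (D, D); at each, neither player gains by switching.

(C, B) and (D, D)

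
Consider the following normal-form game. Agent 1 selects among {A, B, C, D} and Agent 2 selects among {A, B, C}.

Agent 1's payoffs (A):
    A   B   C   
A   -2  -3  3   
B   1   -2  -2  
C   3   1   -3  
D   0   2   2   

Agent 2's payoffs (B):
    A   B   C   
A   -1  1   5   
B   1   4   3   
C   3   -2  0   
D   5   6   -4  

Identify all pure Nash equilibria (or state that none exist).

A profile is a Nash equilibrium when each player is best-responding to the other.
Agent 1's best responses — vs A: C (payoff 3); vs B: D (payoff 2); vs C: A (payoff 3).
Agent 2's best responses — vs A: C (payoff 5); vs B: B (payoff 4); vs C: A (payoff 3); vs D: B (payoff 6).
Mutual best responses occur at (A, C), (C, A), and (D, B); at each, neither player gains by switching.

(A, C), (C, A), and (D, B)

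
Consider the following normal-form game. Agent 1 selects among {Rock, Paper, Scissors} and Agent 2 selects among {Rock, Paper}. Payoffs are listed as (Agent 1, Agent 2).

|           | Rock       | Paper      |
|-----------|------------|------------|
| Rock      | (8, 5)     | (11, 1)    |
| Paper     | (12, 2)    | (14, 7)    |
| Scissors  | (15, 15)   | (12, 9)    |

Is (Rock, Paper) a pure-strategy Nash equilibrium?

Holding Agent 2 at Paper: Agent 1 gets 11 from Rock but could get 14 by switching to Paper. Agent 1 has a profitable deviation.

No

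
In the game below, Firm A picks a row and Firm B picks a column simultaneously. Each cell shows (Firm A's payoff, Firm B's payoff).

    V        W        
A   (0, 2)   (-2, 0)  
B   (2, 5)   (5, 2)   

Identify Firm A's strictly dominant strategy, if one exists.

A strategy is strictly dominant if it gives Firm A a strictly higher payoff than every other strategy, against every choice by the opponent.
B strictly dominates: vs V: 2 > 0; vs W: 5 > -2.

B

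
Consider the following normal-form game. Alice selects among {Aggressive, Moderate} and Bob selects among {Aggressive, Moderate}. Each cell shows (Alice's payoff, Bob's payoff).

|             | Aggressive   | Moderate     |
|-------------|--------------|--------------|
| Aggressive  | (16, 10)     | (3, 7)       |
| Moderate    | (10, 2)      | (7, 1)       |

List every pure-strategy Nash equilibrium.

(Aggressive, Aggressive)

A profile is a Nash equilibrium when each player is best-responding to the other.
Alice's best responses — vs Aggressive: Aggressive (payoff 16); vs Moderate: Moderate (payoff 7).
Bob's best responses — vs Aggressive: Aggressive (payoff 10); vs Moderate: Aggressive (payoff 2).
The only mutual best response is (Aggressive, Aggressive); neither player gains by switching there.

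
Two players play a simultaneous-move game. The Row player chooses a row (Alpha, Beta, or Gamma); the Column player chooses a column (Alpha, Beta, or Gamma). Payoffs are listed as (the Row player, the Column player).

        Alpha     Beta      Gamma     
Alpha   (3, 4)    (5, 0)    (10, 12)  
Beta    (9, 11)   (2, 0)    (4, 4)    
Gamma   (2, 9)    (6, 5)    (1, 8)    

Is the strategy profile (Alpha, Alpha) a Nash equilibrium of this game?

Holding the Column player at Alpha: the Row player gets 3 from Alpha but could get 9 by switching to Beta. The Row player has a profitable deviation.

No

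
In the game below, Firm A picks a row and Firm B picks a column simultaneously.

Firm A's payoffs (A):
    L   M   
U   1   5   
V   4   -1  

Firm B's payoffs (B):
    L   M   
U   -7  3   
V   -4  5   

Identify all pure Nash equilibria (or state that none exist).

(U, M)

Find each player's best response to every opponent strategy; NE are the intersections.
Firm A's best responses — vs L: V (payoff 4); vs M: U (payoff 5).
Firm B's best responses — vs U: M (payoff 3); vs V: M (payoff 5).
The only mutual best response is (U, M); neither player gains by switching there.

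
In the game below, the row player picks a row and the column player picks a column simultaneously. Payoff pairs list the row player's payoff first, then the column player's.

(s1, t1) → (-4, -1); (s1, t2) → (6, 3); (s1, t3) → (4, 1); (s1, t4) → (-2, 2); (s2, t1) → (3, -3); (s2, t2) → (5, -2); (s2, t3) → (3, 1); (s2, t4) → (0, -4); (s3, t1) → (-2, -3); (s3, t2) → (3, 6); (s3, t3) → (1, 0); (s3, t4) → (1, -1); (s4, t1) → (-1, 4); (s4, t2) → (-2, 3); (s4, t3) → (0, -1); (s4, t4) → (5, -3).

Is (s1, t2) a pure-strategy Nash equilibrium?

Yes

Holding the column player at t2: the row player gets 6 from s1, versus 5 from s2, 3 from s3, -2 from s4. No profitable deviation for the row player.
Holding the row player at s1: the column player gets 3 from t2, versus -1 from t1, 1 from t3, 2 from t4. No profitable deviation for the column player either.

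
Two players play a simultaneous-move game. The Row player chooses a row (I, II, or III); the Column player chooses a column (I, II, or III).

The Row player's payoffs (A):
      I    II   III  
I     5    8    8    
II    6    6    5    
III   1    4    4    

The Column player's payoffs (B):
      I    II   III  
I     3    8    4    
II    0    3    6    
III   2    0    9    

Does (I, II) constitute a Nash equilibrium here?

Holding the Column player at II: the Row player gets 8 from I, versus 6 from II, 4 from III. No profitable deviation for the Row player.
Holding the Row player at I: the Column player gets 8 from II, versus 3 from I, 4 from III. No profitable deviation for the Column player either.

Yes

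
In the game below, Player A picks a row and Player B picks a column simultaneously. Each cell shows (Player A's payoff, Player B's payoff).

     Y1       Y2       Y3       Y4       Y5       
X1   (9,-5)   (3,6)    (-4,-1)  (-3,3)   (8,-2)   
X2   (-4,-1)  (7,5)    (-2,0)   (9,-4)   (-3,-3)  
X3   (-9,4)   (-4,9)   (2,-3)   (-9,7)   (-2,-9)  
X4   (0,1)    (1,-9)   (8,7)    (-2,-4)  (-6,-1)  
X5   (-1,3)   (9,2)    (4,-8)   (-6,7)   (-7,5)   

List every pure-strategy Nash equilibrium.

Find each player's best response to every opponent strategy; NE are the intersections.
Player A's best responses — vs Y1: X1 (payoff 9); vs Y2: X5 (payoff 9); vs Y3: X4 (payoff 8); vs Y4: X2 (payoff 9); vs Y5: X1 (payoff 8).
Player B's best responses — vs X1: Y2 (payoff 6); vs X2: Y2 (payoff 5); vs X3: Y2 (payoff 9); vs X4: Y3 (payoff 7); vs X5: Y4 (payoff 7).
The only mutual best response is (X4, Y3); neither player gains by switching there.

(X4, Y3)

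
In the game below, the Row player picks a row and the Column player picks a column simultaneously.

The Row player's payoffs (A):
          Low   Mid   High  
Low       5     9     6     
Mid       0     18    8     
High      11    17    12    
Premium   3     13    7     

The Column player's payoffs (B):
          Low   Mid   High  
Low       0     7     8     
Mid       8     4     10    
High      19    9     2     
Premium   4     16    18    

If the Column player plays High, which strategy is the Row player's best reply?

High

With the Column player fixed at High, the Row player's payoffs are: Low → 6, Mid → 8, High → 12, Premium → 7.
The maximum is 12, achieved by High.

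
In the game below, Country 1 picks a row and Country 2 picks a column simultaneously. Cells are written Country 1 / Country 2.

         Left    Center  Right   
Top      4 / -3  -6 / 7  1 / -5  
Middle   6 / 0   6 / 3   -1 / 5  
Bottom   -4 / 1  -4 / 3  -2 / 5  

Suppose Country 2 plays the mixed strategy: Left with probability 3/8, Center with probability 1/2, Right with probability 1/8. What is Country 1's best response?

Country 1's best reply maximizes expected payoff against the mix.
Top: (3/8)·4 + (1/2)·(-6) + (1/8)·1 = -11/8
Middle: (3/8)·6 + (1/2)·6 + (1/8)·(-1) = 41/8
Bottom: (3/8)·(-4) + (1/2)·(-4) + (1/8)·(-2) = -15/4
Highest expected payoff is 41/8, from Middle.

Middle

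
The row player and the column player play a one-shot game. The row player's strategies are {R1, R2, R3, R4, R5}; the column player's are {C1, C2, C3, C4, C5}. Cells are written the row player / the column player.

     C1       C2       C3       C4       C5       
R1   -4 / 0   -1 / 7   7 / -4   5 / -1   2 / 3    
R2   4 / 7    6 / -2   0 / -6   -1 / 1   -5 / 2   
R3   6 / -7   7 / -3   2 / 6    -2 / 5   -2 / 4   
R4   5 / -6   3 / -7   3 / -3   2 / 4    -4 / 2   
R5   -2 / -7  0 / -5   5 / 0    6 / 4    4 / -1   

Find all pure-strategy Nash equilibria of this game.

Check mutual best responses: a cell is a NE iff neither player can gain by unilaterally deviating.
The row player's best responses — vs C1: R3 (payoff 6); vs C2: R3 (payoff 7); vs C3: R1 (payoff 7); vs C4: R5 (payoff 6); vs C5: R5 (payoff 4).
The column player's best responses — vs R1: C2 (payoff 7); vs R2: C1 (payoff 7); vs R3: C3 (payoff 6); vs R4: C4 (payoff 4); vs R5: C4 (payoff 4).
The only mutual best response is (R5, C4); neither player gains by switching there.

(R5, C4)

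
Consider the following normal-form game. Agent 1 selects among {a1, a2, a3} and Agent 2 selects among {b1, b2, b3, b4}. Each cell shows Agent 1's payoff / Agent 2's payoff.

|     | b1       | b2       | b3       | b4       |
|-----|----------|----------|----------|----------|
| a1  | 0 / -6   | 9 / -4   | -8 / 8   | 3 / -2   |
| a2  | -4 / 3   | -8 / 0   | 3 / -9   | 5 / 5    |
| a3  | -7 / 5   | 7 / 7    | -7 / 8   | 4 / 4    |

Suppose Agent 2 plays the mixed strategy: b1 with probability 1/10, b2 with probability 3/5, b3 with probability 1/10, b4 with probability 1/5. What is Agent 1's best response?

Compute Agent 1's expected payoff from each pure strategy against the given mix.
a1: (1/10)·0 + (3/5)·9 + (1/10)·(-8) + (1/5)·3 = 26/5
a2: (1/10)·(-4) + (3/5)·(-8) + (1/10)·3 + (1/5)·5 = -39/10
a3: (1/10)·(-7) + (3/5)·7 + (1/10)·(-7) + (1/5)·4 = 18/5
Highest expected payoff is 26/5, from a1.

a1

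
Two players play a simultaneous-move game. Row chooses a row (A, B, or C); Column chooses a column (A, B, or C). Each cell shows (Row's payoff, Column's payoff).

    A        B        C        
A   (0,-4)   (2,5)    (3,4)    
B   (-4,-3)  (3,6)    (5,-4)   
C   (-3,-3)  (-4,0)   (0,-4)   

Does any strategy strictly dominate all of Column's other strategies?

B

Check whether one of Column's strategies beats all alternatives regardless of what the opponent does.
B strictly dominates: vs A: 5 > each of {-4, 4}; vs B: 6 > each of {-3, -4}; vs C: 0 > each of {-3, -4}.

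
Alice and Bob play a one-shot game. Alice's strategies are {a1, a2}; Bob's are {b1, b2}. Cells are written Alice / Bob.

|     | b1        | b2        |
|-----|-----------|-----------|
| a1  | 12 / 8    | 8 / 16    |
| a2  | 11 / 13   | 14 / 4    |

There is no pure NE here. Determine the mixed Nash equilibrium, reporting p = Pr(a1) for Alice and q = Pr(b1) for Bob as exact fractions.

p = 9/17, q = 6/7

In a mixed NE each player is indifferent between their pure strategies, so the opponent's mix sets the indifference.
Bob indifferent between b1 and b2: p·8 + (1−p)·13 = p·16 + (1−p)·4 ⟹ 13 + (-5)p = 4 + 12p ⟹ p = 9/17.
Alice indifferent between a1 and a2: q·12 + (1−q)·8 = q·11 + (1−q)·14 ⟹ 8 + 4q = 14 + (-3)q ⟹ q = 6/7.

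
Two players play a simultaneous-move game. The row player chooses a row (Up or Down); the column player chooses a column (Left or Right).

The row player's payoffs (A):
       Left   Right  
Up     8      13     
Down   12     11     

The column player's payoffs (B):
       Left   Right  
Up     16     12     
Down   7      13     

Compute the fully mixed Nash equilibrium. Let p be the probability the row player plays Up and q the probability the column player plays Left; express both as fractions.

p = 3/5, q = 1/3

Each player's mixing probability is pinned down by making the *other* player indifferent.
The column player indifferent between Left and Right: p·16 + (1−p)·7 = p·12 + (1−p)·13 ⟹ 7 + 9p = 13 + (-1)p ⟹ p = 3/5.
The row player indifferent between Up and Down: q·8 + (1−q)·13 = q·12 + (1−q)·11 ⟹ 13 + (-5)q = 11 + 1q ⟹ q = 1/3.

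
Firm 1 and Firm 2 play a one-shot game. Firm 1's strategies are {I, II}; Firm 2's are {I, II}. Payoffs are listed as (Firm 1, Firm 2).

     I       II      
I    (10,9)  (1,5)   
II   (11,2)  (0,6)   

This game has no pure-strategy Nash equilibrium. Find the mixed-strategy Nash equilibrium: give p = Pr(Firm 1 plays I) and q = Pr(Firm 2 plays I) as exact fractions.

p = 1/2, q = 1/2

In a mixed NE each player is indifferent between their pure strategies, so the opponent's mix sets the indifference.
Firm 2 indifferent between I and II: p·9 + (1−p)·2 = p·5 + (1−p)·6 ⟹ 2 + 7p = 6 + (-1)p ⟹ p = 1/2.
Firm 1 indifferent between I and II: q·10 + (1−q)·1 = q·11 + (1−q)·0 ⟹ 1 + 9q = 0 + 11q ⟹ q = 1/2.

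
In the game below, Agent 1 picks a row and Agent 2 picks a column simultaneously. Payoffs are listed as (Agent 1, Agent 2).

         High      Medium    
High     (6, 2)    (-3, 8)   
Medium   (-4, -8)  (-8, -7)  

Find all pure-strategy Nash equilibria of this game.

(High, Medium)

Check mutual best responses: a cell is a NE iff neither player can gain by unilaterally deviating.
Agent 1's best responses — vs High: High (payoff 6); vs Medium: High (payoff -3).
Agent 2's best responses — vs High: Medium (payoff 8); vs Medium: Medium (payoff -7).
The only mutual best response is (High, Medium); neither player gains by switching there.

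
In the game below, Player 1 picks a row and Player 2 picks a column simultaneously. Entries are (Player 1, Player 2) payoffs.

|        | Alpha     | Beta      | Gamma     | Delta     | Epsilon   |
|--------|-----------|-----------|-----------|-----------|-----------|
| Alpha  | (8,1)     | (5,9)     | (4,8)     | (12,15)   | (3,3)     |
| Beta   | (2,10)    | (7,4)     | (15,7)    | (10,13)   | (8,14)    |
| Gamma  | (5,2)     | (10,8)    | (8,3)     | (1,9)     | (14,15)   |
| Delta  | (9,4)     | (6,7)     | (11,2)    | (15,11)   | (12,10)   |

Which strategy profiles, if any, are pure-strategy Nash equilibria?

(Gamma, Epsilon) and (Delta, Delta)

A profile is a Nash equilibrium when each player is best-responding to the other.
Player 1's best responses — vs Alpha: Delta (payoff 9); vs Beta: Gamma (payoff 10); vs Gamma: Beta (payoff 15); vs Delta: Delta (payoff 15); vs Epsilon: Gamma (payoff 14).
Player 2's best responses — vs Alpha: Delta (payoff 15); vs Beta: Epsilon (payoff 14); vs Gamma: Epsilon (payoff 15); vs Delta: Delta (payoff 11).
Mutual best responses occur at (Gamma, Epsilon) and (Delta, Delta); at each, neither player gains by switching.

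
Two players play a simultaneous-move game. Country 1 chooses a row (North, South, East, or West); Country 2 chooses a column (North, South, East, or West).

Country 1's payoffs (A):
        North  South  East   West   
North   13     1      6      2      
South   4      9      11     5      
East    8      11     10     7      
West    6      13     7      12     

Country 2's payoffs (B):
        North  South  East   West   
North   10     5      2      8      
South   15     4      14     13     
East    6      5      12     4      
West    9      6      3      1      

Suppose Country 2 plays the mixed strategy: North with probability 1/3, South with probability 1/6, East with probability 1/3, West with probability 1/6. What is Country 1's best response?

East

Country 1's best reply maximizes expected payoff against the mix.
North: (1/3)·13 + (1/6)·1 + (1/3)·6 + (1/6)·2 = 41/6
South: (1/3)·4 + (1/6)·9 + (1/3)·11 + (1/6)·5 = 22/3
East: (1/3)·8 + (1/6)·11 + (1/3)·10 + (1/6)·7 = 9
West: (1/3)·6 + (1/6)·13 + (1/3)·7 + (1/6)·12 = 17/2
Highest expected payoff is 9, from East.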